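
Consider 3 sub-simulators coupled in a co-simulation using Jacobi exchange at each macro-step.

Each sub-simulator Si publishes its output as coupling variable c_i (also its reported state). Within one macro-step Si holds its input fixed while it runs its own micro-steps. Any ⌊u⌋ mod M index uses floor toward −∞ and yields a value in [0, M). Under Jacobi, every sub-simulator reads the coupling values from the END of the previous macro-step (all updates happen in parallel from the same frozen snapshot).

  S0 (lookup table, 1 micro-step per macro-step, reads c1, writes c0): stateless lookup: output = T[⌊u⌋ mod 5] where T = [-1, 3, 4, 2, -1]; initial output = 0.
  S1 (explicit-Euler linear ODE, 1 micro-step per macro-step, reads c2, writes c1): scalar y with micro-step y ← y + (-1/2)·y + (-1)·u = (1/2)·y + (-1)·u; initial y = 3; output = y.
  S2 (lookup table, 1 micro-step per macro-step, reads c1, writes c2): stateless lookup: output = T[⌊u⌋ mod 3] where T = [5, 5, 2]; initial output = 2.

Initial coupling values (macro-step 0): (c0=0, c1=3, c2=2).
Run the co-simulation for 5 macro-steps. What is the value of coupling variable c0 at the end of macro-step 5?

macro 1: S0 reads c1=3 → after 1×micro: 2; S1 reads c2=2 → after 1×micro: -1/2; S2 reads c1=3 → after 1×micro: 5 ⇒ (c0=2, c1=-1/2, c2=5)
macro 2: S0 reads c1=-1/2 → after 1×micro: -1; S1 reads c2=5 → after 1×micro: -21/4; S2 reads c1=-1/2 → after 1×micro: 2 ⇒ (c0=-1, c1=-21/4, c2=2)
macro 3: S0 reads c1=-21/4 → after 1×micro: -1; S1 reads c2=2 → after 1×micro: -37/8; S2 reads c1=-21/4 → after 1×micro: 5 ⇒ (c0=-1, c1=-37/8, c2=5)
macro 4: S0 reads c1=-37/8 → after 1×micro: -1; S1 reads c2=5 → after 1×micro: -117/16; S2 reads c1=-37/8 → after 1×micro: 5 ⇒ (c0=-1, c1=-117/16, c2=5)
macro 5: S0 reads c1=-117/16 → after 1×micro: 4; S1 reads c2=5 → after 1×micro: -277/32; S2 reads c1=-117/16 → after 1×micro: 5 ⇒ (c0=4, c1=-277/32, c2=5)

c0 at macro-step 5 = 4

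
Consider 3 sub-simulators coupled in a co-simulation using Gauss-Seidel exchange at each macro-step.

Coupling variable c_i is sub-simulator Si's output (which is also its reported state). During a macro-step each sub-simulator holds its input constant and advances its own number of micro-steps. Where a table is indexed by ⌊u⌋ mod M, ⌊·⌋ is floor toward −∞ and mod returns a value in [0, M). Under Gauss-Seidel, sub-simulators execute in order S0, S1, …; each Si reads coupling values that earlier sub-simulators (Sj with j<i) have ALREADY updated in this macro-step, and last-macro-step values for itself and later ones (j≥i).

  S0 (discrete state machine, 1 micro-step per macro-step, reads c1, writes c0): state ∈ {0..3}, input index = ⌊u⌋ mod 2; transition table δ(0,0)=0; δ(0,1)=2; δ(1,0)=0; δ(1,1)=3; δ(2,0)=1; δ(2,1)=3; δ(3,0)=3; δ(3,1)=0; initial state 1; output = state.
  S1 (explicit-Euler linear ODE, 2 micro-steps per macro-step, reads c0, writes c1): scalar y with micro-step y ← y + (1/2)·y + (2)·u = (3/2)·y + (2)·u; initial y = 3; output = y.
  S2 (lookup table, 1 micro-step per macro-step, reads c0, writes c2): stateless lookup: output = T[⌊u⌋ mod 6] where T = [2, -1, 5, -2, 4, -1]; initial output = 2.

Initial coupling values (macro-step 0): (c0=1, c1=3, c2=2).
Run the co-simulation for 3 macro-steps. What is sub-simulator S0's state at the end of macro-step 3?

macro 1: S0 reads c1=3 → after 1×micro: 3; S1 reads c0=3 → after 2×micro: 87/4; S2 reads c0=3 → after 1×micro: -2 ⇒ (c0=3, c1=87/4, c2=-2)
macro 2: S0 reads c1=87/4 → after 1×micro: 0; S1 reads c0=0 → after 2×micro: 783/16; S2 reads c0=0 → after 1×micro: 2 ⇒ (c0=0, c1=783/16, c2=2)
macro 3: S0 reads c1=783/16 → after 1×micro: 0; S1 reads c0=0 → after 2×micro: 7047/64; S2 reads c0=0 → after 1×micro: 2 ⇒ (c0=0, c1=7047/64, c2=2)

S0 state at macro-step 3 = 0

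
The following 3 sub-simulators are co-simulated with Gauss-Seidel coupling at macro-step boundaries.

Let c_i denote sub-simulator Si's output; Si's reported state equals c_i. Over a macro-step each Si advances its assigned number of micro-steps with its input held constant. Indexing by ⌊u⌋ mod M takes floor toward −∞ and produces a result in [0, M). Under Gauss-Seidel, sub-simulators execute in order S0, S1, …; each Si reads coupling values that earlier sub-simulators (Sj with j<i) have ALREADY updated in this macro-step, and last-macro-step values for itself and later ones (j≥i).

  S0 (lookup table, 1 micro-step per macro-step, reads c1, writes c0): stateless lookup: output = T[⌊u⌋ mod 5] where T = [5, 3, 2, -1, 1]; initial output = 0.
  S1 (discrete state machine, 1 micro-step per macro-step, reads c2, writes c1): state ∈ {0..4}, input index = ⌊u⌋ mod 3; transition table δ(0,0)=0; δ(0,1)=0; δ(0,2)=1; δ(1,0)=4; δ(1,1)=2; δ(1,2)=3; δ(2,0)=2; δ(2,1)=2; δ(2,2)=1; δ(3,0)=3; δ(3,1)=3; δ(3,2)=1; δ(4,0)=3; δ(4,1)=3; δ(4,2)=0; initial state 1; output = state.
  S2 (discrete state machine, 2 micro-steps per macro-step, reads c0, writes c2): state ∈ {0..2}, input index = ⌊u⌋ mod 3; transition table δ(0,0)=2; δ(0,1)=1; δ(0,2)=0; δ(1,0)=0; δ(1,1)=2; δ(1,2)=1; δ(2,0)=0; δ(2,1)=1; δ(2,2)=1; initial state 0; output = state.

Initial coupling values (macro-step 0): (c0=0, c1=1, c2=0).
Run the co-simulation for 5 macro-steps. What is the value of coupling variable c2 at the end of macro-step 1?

macro 1: S0 reads c1=1 → after 1×micro: 3; S1 reads c2=0 → after 1×micro: 4; S2 reads c0=3 → after 2×micro: 0 ⇒ (c0=3, c1=4, c2=0)
macro 2: S0 reads c1=4 → after 1×micro: 1; S1 reads c2=0 → after 1×micro: 3; S2 reads c0=1 → after 2×micro: 2 ⇒ (c0=1, c1=3, c2=2)
macro 3: S0 reads c1=3 → after 1×micro: -1; S1 reads c2=2 → after 1×micro: 1; S2 reads c0=-1 → after 2×micro: 1 ⇒ (c0=-1, c1=1, c2=1)
macro 4: S0 reads c1=1 → after 1×micro: 3; S1 reads c2=1 → after 1×micro: 2; S2 reads c0=3 → after 2×micro: 2 ⇒ (c0=3, c1=2, c2=2)
macro 5: S0 reads c1=2 → after 1×micro: 2; S1 reads c2=2 → after 1×micro: 1; S2 reads c0=2 → after 2×micro: 1 ⇒ (c0=2, c1=1, c2=1)

c2 at macro-step 1 = 0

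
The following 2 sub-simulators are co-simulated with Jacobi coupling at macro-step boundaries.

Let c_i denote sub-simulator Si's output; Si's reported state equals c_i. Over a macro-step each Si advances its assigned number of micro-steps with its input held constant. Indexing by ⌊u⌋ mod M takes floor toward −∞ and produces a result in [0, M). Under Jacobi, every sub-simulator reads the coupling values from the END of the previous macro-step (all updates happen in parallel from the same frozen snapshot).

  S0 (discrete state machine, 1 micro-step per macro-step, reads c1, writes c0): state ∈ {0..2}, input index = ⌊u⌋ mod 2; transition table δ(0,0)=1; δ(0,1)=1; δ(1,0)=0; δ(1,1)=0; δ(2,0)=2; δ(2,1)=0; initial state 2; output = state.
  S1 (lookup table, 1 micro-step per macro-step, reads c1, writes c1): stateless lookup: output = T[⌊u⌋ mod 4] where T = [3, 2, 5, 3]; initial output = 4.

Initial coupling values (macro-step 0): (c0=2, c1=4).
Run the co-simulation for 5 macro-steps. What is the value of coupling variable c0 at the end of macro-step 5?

c0 at macro-step 5 = 1

macro 1: S0 reads c1=4 → after 1×micro: 2; S1 reads c1=4 → after 1×micro: 3 ⇒ (c0=2, c1=3)
macro 2: S0 reads c1=3 → after 1×micro: 0; S1 reads c1=3 → after 1×micro: 3 ⇒ (c0=0, c1=3)
macro 3: S0 reads c1=3 → after 1×micro: 1; S1 reads c1=3 → after 1×micro: 3 ⇒ (c0=1, c1=3)
macro 4: S0 reads c1=3 → after 1×micro: 0; S1 reads c1=3 → after 1×micro: 3 ⇒ (c0=0, c1=3)
macro 5: S0 reads c1=3 → after 1×micro: 1; S1 reads c1=3 → after 1×micro: 3 ⇒ (c0=1, c1=3)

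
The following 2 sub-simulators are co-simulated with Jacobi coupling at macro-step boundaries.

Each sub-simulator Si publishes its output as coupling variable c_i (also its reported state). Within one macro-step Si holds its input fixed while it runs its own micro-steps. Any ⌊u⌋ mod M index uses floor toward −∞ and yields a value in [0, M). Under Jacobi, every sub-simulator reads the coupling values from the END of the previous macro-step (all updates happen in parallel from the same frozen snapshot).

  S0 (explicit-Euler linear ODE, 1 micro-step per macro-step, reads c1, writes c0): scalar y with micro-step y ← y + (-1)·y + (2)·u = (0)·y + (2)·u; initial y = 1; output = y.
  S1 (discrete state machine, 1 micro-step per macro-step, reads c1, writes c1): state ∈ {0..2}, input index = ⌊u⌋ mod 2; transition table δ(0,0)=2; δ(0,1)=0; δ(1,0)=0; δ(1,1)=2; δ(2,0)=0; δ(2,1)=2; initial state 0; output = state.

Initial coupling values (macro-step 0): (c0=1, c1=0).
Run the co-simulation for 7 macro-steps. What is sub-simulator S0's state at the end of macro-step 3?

macro 1: S0 reads c1=0 → after 1×micro: 0; S1 reads c1=0 → after 1×micro: 2 ⇒ (c0=0, c1=2)
macro 2: S0 reads c1=2 → after 1×micro: 4; S1 reads c1=2 → after 1×micro: 0 ⇒ (c0=4, c1=0)
macro 3: S0 reads c1=0 → after 1×micro: 0; S1 reads c1=0 → after 1×micro: 2 ⇒ (c0=0, c1=2)
macro 4: S0 reads c1=2 → after 1×micro: 4; S1 reads c1=2 → after 1×micro: 0 ⇒ (c0=4, c1=0)
macro 5: S0 reads c1=0 → after 1×micro: 0; S1 reads c1=0 → after 1×micro: 2 ⇒ (c0=0, c1=2)
macro 6: S0 reads c1=2 → after 1×micro: 4; S1 reads c1=2 → after 1×micro: 0 ⇒ (c0=4, c1=0)
macro 7: S0 reads c1=0 → after 1×micro: 0; S1 reads c1=0 → after 1×micro: 2 ⇒ (c0=0, c1=2)

S0 state at macro-step 3 = 0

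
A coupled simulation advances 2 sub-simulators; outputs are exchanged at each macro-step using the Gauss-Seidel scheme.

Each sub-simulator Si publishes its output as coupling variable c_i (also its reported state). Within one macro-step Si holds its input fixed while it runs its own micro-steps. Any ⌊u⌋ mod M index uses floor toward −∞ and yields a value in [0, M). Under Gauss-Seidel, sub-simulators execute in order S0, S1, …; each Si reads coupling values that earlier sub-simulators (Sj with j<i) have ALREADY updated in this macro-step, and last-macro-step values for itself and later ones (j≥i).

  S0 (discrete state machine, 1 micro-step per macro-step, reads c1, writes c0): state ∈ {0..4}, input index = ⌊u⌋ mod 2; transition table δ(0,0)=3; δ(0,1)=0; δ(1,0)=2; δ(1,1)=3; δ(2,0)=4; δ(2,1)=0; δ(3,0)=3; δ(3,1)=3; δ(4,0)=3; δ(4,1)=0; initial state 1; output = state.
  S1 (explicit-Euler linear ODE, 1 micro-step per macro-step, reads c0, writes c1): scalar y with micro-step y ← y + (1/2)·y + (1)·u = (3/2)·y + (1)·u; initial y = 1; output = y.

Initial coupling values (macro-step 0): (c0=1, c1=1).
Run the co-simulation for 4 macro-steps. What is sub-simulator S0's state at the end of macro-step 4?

S0 state at macro-step 4 = 3

macro 1: S0 reads c1=1 → after 1×micro: 3; S1 reads c0=3 → after 1×micro: 9/2 ⇒ (c0=3, c1=9/2)
macro 2: S0 reads c1=9/2 → after 1×micro: 3; S1 reads c0=3 → after 1×micro: 39/4 ⇒ (c0=3, c1=39/4)
macro 3: S0 reads c1=39/4 → after 1×micro: 3; S1 reads c0=3 → after 1×micro: 141/8 ⇒ (c0=3, c1=141/8)
macro 4: S0 reads c1=141/8 → after 1×micro: 3; S1 reads c0=3 → after 1×micro: 471/16 ⇒ (c0=3, c1=471/16)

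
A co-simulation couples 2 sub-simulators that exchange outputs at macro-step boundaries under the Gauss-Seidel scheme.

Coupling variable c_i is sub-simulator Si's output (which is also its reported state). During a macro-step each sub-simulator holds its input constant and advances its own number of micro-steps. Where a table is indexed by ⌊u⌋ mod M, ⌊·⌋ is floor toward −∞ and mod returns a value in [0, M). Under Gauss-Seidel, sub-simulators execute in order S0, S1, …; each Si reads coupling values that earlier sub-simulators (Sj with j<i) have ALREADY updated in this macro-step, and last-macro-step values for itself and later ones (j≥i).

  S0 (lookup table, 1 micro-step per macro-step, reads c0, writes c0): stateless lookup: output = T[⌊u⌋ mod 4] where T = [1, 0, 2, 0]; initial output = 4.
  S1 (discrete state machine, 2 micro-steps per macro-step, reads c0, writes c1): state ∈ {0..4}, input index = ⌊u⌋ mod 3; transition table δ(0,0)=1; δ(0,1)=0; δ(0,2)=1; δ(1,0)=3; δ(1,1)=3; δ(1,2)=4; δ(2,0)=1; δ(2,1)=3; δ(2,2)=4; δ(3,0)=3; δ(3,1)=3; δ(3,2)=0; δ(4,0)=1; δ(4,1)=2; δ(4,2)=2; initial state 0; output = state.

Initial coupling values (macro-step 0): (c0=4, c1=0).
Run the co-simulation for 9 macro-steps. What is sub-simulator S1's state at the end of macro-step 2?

S1 state at macro-step 2 = 3

macro 1: S0 reads c0=4 → after 1×micro: 1; S1 reads c0=1 → after 2×micro: 0 ⇒ (c0=1, c1=0)
macro 2: S0 reads c0=1 → after 1×micro: 0; S1 reads c0=0 → after 2×micro: 3 ⇒ (c0=0, c1=3)
macro 3: S0 reads c0=0 → after 1×micro: 1; S1 reads c0=1 → after 2×micro: 3 ⇒ (c0=1, c1=3)
macro 4: S0 reads c0=1 → after 1×micro: 0; S1 reads c0=0 → after 2×micro: 3 ⇒ (c0=0, c1=3)
macro 5: S0 reads c0=0 → after 1×micro: 1; S1 reads c0=1 → after 2×micro: 3 ⇒ (c0=1, c1=3)
macro 6: S0 reads c0=1 → after 1×micro: 0; S1 reads c0=0 → after 2×micro: 3 ⇒ (c0=0, c1=3)
macro 7: S0 reads c0=0 → after 1×micro: 1; S1 reads c0=1 → after 2×micro: 3 ⇒ (c0=1, c1=3)
macro 8: S0 reads c0=1 → after 1×micro: 0; S1 reads c0=0 → after 2×micro: 3 ⇒ (c0=0, c1=3)
macro 9: S0 reads c0=0 → after 1×micro: 1; S1 reads c0=1 → after 2×micro: 3 ⇒ (c0=1, c1=3)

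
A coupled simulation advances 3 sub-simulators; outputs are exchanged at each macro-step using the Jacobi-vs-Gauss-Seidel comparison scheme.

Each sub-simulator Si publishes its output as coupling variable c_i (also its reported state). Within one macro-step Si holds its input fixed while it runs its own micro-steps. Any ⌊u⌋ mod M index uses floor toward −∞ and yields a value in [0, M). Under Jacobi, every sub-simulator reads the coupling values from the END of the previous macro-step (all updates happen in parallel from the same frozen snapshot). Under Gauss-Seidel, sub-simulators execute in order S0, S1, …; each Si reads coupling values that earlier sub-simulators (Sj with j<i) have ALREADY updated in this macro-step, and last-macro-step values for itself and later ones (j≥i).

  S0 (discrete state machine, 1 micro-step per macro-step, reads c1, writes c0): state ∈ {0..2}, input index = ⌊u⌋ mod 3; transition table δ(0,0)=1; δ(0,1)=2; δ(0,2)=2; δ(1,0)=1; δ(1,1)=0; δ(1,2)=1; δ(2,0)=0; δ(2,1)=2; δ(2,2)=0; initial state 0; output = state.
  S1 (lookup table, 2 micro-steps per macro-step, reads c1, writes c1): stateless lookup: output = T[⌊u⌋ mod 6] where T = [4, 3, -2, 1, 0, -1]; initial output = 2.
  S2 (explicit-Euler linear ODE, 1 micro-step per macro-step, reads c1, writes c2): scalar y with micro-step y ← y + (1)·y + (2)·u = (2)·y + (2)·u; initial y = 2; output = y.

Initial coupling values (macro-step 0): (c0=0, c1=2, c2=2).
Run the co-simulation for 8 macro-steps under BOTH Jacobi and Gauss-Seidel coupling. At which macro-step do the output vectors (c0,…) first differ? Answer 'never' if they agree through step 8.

first divergence at macro-step: 1

[Jacobi] macro 1: S0 reads c1=2 → after 1×micro: 2; S1 reads c1=2 → after 2×micro: -2; S2 reads c1=2 → after 1×micro: 8 ⇒ (c0=2, c1=-2, c2=8)
[Jacobi] macro 2: S0 reads c1=-2 → after 1×micro: 2; S1 reads c1=-2 → after 2×micro: 0; S2 reads c1=-2 → after 1×micro: 12 ⇒ (c0=2, c1=0, c2=12)
[Jacobi] macro 3: S0 reads c1=0 → after 1×micro: 0; S1 reads c1=0 → after 2×micro: 4; S2 reads c1=0 → after 1×micro: 24 ⇒ (c0=0, c1=4, c2=24)
[Jacobi] macro 4: S0 reads c1=4 → after 1×micro: 2; S1 reads c1=4 → after 2×micro: 0; S2 reads c1=4 → after 1×micro: 56 ⇒ (c0=2, c1=0, c2=56)
[Jacobi] macro 5: S0 reads c1=0 → after 1×micro: 0; S1 reads c1=0 → after 2×micro: 4; S2 reads c1=0 → after 1×micro: 112 ⇒ (c0=0, c1=4, c2=112)
[Jacobi] macro 6: S0 reads c1=4 → after 1×micro: 2; S1 reads c1=4 → after 2×micro: 0; S2 reads c1=4 → after 1×micro: 232 ⇒ (c0=2, c1=0, c2=232)
[Jacobi] macro 7: S0 reads c1=0 → after 1×micro: 0; S1 reads c1=0 → after 2×micro: 4; S2 reads c1=0 → after 1×micro: 464 ⇒ (c0=0, c1=4, c2=464)
[Jacobi] macro 8: S0 reads c1=4 → after 1×micro: 2; S1 reads c1=4 → after 2×micro: 0; S2 reads c1=4 → after 1×micro: 936 ⇒ (c0=2, c1=0, c2=936)
[Gauss-Seidel] macro 1: S0 reads c1=2 → after 1×micro: 2; S1 reads c1=2 → after 2×micro: -2; S2 reads c1=-2 → after 1×micro: 0 ⇒ (c0=2, c1=-2, c2=0)
[Gauss-Seidel] macro 2: S0 reads c1=-2 → after 1×micro: 2; S1 reads c1=-2 → after 2×micro: 0; S2 reads c1=0 → after 1×micro: 0 ⇒ (c0=2, c1=0, c2=0)
[Gauss-Seidel] macro 3: S0 reads c1=0 → after 1×micro: 0; S1 reads c1=0 → after 2×micro: 4; S2 reads c1=4 → after 1×micro: 8 ⇒ (c0=0, c1=4, c2=8)
[Gauss-Seidel] macro 4: S0 reads c1=4 → after 1×micro: 2; S1 reads c1=4 → after 2×micro: 0; S2 reads c1=0 → after 1×micro: 16 ⇒ (c0=2, c1=0, c2=16)
[Gauss-Seidel] macro 5: S0 reads c1=0 → after 1×micro: 0; S1 reads c1=0 → after 2×micro: 4; S2 reads c1=4 → after 1×micro: 40 ⇒ (c0=0, c1=4, c2=40)
[Gauss-Seidel] macro 6: S0 reads c1=4 → after 1×micro: 2; S1 reads c1=4 → after 2×micro: 0; S2 reads c1=0 → after 1×micro: 80 ⇒ (c0=2, c1=0, c2=80)
[Gauss-Seidel] macro 7: S0 reads c1=0 → after 1×micro: 0; S1 reads c1=0 → after 2×micro: 4; S2 reads c1=4 → after 1×micro: 168 ⇒ (c0=0, c1=4, c2=168)
[Gauss-Seidel] macro 8: S0 reads c1=4 → after 1×micro: 2; S1 reads c1=4 → after 2×micro: 0; S2 reads c1=0 → after 1×micro: 336 ⇒ (c0=2, c1=0, c2=336)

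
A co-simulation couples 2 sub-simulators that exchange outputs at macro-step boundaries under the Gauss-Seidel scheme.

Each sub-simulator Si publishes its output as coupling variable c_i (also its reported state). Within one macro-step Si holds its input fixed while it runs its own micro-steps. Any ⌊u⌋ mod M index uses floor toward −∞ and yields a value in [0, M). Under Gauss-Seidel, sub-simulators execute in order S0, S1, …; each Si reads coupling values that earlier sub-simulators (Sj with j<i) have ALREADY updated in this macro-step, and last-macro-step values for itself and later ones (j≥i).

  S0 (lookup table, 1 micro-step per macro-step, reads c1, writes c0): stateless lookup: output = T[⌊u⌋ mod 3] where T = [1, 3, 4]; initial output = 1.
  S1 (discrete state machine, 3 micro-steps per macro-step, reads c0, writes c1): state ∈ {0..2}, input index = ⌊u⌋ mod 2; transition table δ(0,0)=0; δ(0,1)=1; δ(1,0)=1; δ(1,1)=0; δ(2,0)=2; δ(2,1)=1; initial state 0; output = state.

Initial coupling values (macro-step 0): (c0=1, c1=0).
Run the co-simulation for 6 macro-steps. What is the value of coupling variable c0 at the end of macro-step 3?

c0 at macro-step 3 = 1

macro 1: S0 reads c1=0 → after 1×micro: 1; S1 reads c0=1 → after 3×micro: 1 ⇒ (c0=1, c1=1)
macro 2: S0 reads c1=1 → after 1×micro: 3; S1 reads c0=3 → after 3×micro: 0 ⇒ (c0=3, c1=0)
macro 3: S0 reads c1=0 → after 1×micro: 1; S1 reads c0=1 → after 3×micro: 1 ⇒ (c0=1, c1=1)
macro 4: S0 reads c1=1 → after 1×micro: 3; S1 reads c0=3 → after 3×micro: 0 ⇒ (c0=3, c1=0)
macro 5: S0 reads c1=0 → after 1×micro: 1; S1 reads c0=1 → after 3×micro: 1 ⇒ (c0=1, c1=1)
macro 6: S0 reads c1=1 → after 1×micro: 3; S1 reads c0=3 → after 3×micro: 0 ⇒ (c0=3, c1=0)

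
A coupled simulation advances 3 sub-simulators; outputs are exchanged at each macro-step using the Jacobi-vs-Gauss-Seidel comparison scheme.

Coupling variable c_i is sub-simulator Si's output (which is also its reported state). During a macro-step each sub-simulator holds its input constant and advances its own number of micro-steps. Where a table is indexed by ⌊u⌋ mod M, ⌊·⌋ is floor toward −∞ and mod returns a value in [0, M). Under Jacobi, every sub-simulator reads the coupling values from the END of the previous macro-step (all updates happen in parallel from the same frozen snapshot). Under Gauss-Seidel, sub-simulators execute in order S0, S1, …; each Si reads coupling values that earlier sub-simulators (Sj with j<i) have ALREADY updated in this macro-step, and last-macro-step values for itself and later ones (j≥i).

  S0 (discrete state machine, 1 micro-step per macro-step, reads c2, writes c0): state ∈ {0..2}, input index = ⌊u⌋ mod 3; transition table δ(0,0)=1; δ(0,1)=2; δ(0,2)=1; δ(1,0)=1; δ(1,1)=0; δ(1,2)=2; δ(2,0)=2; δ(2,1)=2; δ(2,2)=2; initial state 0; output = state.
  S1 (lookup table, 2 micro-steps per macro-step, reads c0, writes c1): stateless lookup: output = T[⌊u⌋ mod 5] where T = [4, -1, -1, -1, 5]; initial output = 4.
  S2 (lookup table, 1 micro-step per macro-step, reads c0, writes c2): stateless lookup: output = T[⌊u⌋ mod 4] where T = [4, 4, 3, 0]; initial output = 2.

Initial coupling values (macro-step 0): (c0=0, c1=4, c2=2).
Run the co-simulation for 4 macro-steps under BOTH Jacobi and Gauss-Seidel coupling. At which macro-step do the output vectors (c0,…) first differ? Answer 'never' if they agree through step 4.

first divergence at macro-step: 1

[Jacobi] macro 1: S0 reads c2=2 → after 1×micro: 1; S1 reads c0=0 → after 2×micro: 4; S2 reads c0=0 → after 1×micro: 4 ⇒ (c0=1, c1=4, c2=4)
[Jacobi] macro 2: S0 reads c2=4 → after 1×micro: 0; S1 reads c0=1 → after 2×micro: -1; S2 reads c0=1 → after 1×micro: 4 ⇒ (c0=0, c1=-1, c2=4)
[Jacobi] macro 3: S0 reads c2=4 → after 1×micro: 2; S1 reads c0=0 → after 2×micro: 4; S2 reads c0=0 → after 1×micro: 4 ⇒ (c0=2, c1=4, c2=4)
[Jacobi] macro 4: S0 reads c2=4 → after 1×micro: 2; S1 reads c0=2 → after 2×micro: -1; S2 reads c0=2 → after 1×micro: 3 ⇒ (c0=2, c1=-1, c2=3)
[Gauss-Seidel] macro 1: S0 reads c2=2 → after 1×micro: 1; S1 reads c0=1 → after 2×micro: -1; S2 reads c0=1 → after 1×micro: 4 ⇒ (c0=1, c1=-1, c2=4)
[Gauss-Seidel] macro 2: S0 reads c2=4 → after 1×micro: 0; S1 reads c0=0 → after 2×micro: 4; S2 reads c0=0 → after 1×micro: 4 ⇒ (c0=0, c1=4, c2=4)
[Gauss-Seidel] macro 3: S0 reads c2=4 → after 1×micro: 2; S1 reads c0=2 → after 2×micro: -1; S2 reads c0=2 → after 1×micro: 3 ⇒ (c0=2, c1=-1, c2=3)
[Gauss-Seidel] macro 4: S0 reads c2=3 → after 1×micro: 2; S1 reads c0=2 → after 2×micro: -1; S2 reads c0=2 → after 1×micro: 3 ⇒ (c0=2, c1=-1, c2=3)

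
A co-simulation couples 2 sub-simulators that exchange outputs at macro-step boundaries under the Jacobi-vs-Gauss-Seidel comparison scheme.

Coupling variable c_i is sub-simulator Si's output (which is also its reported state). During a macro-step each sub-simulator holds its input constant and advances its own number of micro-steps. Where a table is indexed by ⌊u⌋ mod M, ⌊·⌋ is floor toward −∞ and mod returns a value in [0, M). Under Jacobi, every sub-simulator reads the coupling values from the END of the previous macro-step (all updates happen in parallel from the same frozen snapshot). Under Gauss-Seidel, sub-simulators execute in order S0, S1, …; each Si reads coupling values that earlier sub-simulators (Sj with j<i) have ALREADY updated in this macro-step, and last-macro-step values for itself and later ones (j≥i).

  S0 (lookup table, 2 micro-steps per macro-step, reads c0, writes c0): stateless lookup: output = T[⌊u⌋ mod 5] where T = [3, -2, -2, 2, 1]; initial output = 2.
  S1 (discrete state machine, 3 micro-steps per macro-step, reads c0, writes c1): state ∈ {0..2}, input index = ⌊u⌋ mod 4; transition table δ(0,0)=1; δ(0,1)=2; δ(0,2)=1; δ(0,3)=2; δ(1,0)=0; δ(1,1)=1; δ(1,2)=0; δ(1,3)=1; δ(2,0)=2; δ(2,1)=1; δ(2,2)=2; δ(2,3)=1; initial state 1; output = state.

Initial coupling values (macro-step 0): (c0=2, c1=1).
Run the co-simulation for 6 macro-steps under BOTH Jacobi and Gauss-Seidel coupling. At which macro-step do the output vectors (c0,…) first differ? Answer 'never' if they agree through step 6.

[Jacobi] macro 1: S0 reads c0=2 → after 2×micro: -2; S1 reads c0=2 → after 3×micro: 0 ⇒ (c0=-2, c1=0)
[Jacobi] macro 2: S0 reads c0=-2 → after 2×micro: 2; S1 reads c0=-2 → after 3×micro: 1 ⇒ (c0=2, c1=1)
[Jacobi] macro 3: S0 reads c0=2 → after 2×micro: -2; S1 reads c0=2 → after 3×micro: 0 ⇒ (c0=-2, c1=0)
[Jacobi] macro 4: S0 reads c0=-2 → after 2×micro: 2; S1 reads c0=-2 → after 3×micro: 1 ⇒ (c0=2, c1=1)
[Jacobi] macro 5: S0 reads c0=2 → after 2×micro: -2; S1 reads c0=2 → after 3×micro: 0 ⇒ (c0=-2, c1=0)
[Jacobi] macro 6: S0 reads c0=-2 → after 2×micro: 2; S1 reads c0=-2 → after 3×micro: 1 ⇒ (c0=2, c1=1)
[Gauss-Seidel] macro 1: S0 reads c0=2 → after 2×micro: -2; S1 reads c0=-2 → after 3×micro: 0 ⇒ (c0=-2, c1=0)
[Gauss-Seidel] macro 2: S0 reads c0=-2 → after 2×micro: 2; S1 reads c0=2 → after 3×micro: 1 ⇒ (c0=2, c1=1)
[Gauss-Seidel] macro 3: S0 reads c0=2 → after 2×micro: -2; S1 reads c0=-2 → after 3×micro: 0 ⇒ (c0=-2, c1=0)
[Gauss-Seidel] macro 4: S0 reads c0=-2 → after 2×micro: 2; S1 reads c0=2 → after 3×micro: 1 ⇒ (c0=2, c1=1)
[Gauss-Seidel] macro 5: S0 reads c0=2 → after 2×micro: -2; S1 reads c0=-2 → after 3×micro: 0 ⇒ (c0=-2, c1=0)
[Gauss-Seidel] macro 6: S0 reads c0=-2 → after 2×micro: 2; S1 reads c0=2 → after 3×micro: 1 ⇒ (c0=2, c1=1)

first divergence at macro-step: never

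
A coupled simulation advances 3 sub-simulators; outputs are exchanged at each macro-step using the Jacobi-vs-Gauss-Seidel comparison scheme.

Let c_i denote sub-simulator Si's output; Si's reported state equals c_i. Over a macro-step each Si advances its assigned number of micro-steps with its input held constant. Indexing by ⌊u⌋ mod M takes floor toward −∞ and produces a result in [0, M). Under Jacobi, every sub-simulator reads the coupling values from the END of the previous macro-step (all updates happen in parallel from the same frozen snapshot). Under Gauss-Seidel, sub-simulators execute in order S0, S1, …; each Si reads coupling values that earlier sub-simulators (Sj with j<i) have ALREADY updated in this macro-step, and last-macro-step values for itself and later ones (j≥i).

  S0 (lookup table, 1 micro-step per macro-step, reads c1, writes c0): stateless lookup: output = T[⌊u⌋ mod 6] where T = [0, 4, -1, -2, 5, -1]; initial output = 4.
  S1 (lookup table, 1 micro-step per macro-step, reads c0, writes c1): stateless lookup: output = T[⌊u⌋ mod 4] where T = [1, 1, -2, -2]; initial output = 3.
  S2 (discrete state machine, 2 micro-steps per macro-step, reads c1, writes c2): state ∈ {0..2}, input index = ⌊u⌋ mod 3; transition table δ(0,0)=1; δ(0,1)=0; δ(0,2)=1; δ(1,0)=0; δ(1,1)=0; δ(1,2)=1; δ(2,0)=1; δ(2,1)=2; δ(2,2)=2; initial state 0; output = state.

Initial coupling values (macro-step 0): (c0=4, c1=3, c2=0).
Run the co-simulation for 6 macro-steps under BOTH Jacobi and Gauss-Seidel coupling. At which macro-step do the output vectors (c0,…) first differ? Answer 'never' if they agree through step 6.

first divergence at macro-step: 1

[Jacobi] macro 1: S0 reads c1=3 → after 1×micro: -2; S1 reads c0=4 → after 1×micro: 1; S2 reads c1=3 → after 2×micro: 0 ⇒ (c0=-2, c1=1, c2=0)
[Jacobi] macro 2: S0 reads c1=1 → after 1×micro: 4; S1 reads c0=-2 → after 1×micro: -2; S2 reads c1=1 → after 2×micro: 0 ⇒ (c0=4, c1=-2, c2=0)
[Jacobi] macro 3: S0 reads c1=-2 → after 1×micro: 5; S1 reads c0=4 → after 1×micro: 1; S2 reads c1=-2 → after 2×micro: 0 ⇒ (c0=5, c1=1, c2=0)
[Jacobi] macro 4: S0 reads c1=1 → after 1×micro: 4; S1 reads c0=5 → after 1×micro: 1; S2 reads c1=1 → after 2×micro: 0 ⇒ (c0=4, c1=1, c2=0)
[Jacobi] macro 5: S0 reads c1=1 → after 1×micro: 4; S1 reads c0=4 → after 1×micro: 1; S2 reads c1=1 → after 2×micro: 0 ⇒ (c0=4, c1=1, c2=0)
[Jacobi] macro 6: S0 reads c1=1 → after 1×micro: 4; S1 reads c0=4 → after 1×micro: 1; S2 reads c1=1 → after 2×micro: 0 ⇒ (c0=4, c1=1, c2=0)
[Gauss-Seidel] macro 1: S0 reads c1=3 → after 1×micro: -2; S1 reads c0=-2 → after 1×micro: -2; S2 reads c1=-2 → after 2×micro: 0 ⇒ (c0=-2, c1=-2, c2=0)
[Gauss-Seidel] macro 2: S0 reads c1=-2 → after 1×micro: 5; S1 reads c0=5 → after 1×micro: 1; S2 reads c1=1 → after 2×micro: 0 ⇒ (c0=5, c1=1, c2=0)
[Gauss-Seidel] macro 3: S0 reads c1=1 → after 1×micro: 4; S1 reads c0=4 → after 1×micro: 1; S2 reads c1=1 → after 2×micro: 0 ⇒ (c0=4, c1=1, c2=0)
[Gauss-Seidel] macro 4: S0 reads c1=1 → after 1×micro: 4; S1 reads c0=4 → after 1×micro: 1; S2 reads c1=1 → after 2×micro: 0 ⇒ (c0=4, c1=1, c2=0)
[Gauss-Seidel] macro 5: S0 reads c1=1 → after 1×micro: 4; S1 reads c0=4 → after 1×micro: 1; S2 reads c1=1 → after 2×micro: 0 ⇒ (c0=4, c1=1, c2=0)
[Gauss-Seidel] macro 6: S0 reads c1=1 → after 1×micro: 4; S1 reads c0=4 → after 1×micro: 1; S2 reads c1=1 → after 2×micro: 0 ⇒ (c0=4, c1=1, c2=0)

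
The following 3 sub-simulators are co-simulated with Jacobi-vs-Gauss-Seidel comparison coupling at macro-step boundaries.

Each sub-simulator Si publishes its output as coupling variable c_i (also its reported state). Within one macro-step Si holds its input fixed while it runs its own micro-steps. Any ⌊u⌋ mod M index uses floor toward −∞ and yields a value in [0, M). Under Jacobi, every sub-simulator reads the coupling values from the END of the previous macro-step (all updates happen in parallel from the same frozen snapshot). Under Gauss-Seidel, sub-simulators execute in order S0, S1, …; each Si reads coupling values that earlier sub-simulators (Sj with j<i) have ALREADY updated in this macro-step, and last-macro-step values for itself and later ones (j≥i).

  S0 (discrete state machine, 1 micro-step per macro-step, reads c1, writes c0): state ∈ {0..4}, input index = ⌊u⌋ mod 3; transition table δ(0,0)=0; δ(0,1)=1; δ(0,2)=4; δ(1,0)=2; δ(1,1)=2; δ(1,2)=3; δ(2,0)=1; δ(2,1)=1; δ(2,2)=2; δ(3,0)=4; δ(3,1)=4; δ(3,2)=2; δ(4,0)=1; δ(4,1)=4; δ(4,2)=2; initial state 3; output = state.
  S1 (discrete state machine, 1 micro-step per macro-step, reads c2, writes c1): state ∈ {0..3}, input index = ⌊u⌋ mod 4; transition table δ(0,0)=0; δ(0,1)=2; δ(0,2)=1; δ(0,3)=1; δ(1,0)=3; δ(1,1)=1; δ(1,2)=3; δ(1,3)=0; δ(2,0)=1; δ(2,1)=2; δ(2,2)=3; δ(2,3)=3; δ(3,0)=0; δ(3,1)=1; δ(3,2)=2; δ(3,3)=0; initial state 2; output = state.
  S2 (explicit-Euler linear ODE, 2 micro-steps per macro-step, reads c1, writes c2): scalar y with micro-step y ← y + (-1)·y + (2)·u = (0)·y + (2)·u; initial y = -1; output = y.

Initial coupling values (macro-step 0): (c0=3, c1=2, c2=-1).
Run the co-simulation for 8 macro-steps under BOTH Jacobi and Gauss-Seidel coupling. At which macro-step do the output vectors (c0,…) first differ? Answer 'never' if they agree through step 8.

first divergence at macro-step: 1

[Jacobi] macro 1: S0 reads c1=2 → after 1×micro: 2; S1 reads c2=-1 → after 1×micro: 3; S2 reads c1=2 → after 2×micro: 4 ⇒ (c0=2, c1=3, c2=4)
[Jacobi] macro 2: S0 reads c1=3 → after 1×micro: 1; S1 reads c2=4 → after 1×micro: 0; S2 reads c1=3 → after 2×micro: 6 ⇒ (c0=1, c1=0, c2=6)
[Jacobi] macro 3: S0 reads c1=0 → after 1×micro: 2; S1 reads c2=6 → after 1×micro: 1; S2 reads c1=0 → after 2×micro: 0 ⇒ (c0=2, c1=1, c2=0)
[Jacobi] macro 4: S0 reads c1=1 → after 1×micro: 1; S1 reads c2=0 → after 1×micro: 3; S2 reads c1=1 → after 2×micro: 2 ⇒ (c0=1, c1=3, c2=2)
[Jacobi] macro 5: S0 reads c1=3 → after 1×micro: 2; S1 reads c2=2 → after 1×micro: 2; S2 reads c1=3 → after 2×micro: 6 ⇒ (c0=2, c1=2, c2=6)
[Jacobi] macro 6: S0 reads c1=2 → after 1×micro: 2; S1 reads c2=6 → after 1×micro: 3; S2 reads c1=2 → after 2×micro: 4 ⇒ (c0=2, c1=3, c2=4)
[Jacobi] macro 7: S0 reads c1=3 → after 1×micro: 1; S1 reads c2=4 → after 1×micro: 0; S2 reads c1=3 → after 2×micro: 6 ⇒ (c0=1, c1=0, c2=6)
[Jacobi] macro 8: S0 reads c1=0 → after 1×micro: 2; S1 reads c2=6 → after 1×micro: 1; S2 reads c1=0 → after 2×micro: 0 ⇒ (c0=2, c1=1, c2=0)
[Gauss-Seidel] macro 1: S0 reads c1=2 → after 1×micro: 2; S1 reads c2=-1 → after 1×micro: 3; S2 reads c1=3 → after 2×micro: 6 ⇒ (c0=2, c1=3, c2=6)
[Gauss-Seidel] macro 2: S0 reads c1=3 → after 1×micro: 1; S1 reads c2=6 → after 1×micro: 2; S2 reads c1=2 → after 2×micro: 4 ⇒ (c0=1, c1=2, c2=4)
[Gauss-Seidel] macro 3: S0 reads c1=2 → after 1×micro: 3; S1 reads c2=4 → after 1×micro: 1; S2 reads c1=1 → after 2×micro: 2 ⇒ (c0=3, c1=1, c2=2)
[Gauss-Seidel] macro 4: S0 reads c1=1 → after 1×micro: 4; S1 reads c2=2 → after 1×micro: 3; S2 reads c1=3 → after 2×micro: 6 ⇒ (c0=4, c1=3, c2=6)
[Gauss-Seidel] macro 5: S0 reads c1=3 → after 1×micro: 1; S1 reads c2=6 → after 1×micro: 2; S2 reads c1=2 → after 2×micro: 4 ⇒ (c0=1, c1=2, c2=4)
[Gauss-Seidel] macro 6: S0 reads c1=2 → after 1×micro: 3; S1 reads c2=4 → after 1×micro: 1; S2 reads c1=1 → after 2×micro: 2 ⇒ (c0=3, c1=1, c2=2)
[Gauss-Seidel] macro 7: S0 reads c1=1 → after 1×micro: 4; S1 reads c2=2 → after 1×micro: 3; S2 reads c1=3 → after 2×micro: 6 ⇒ (c0=4, c1=3, c2=6)
[Gauss-Seidel] macro 8: S0 reads c1=3 → after 1×micro: 1; S1 reads c2=6 → after 1×micro: 2; S2 reads c1=2 → after 2×micro: 4 ⇒ (c0=1, c1=2, c2=4)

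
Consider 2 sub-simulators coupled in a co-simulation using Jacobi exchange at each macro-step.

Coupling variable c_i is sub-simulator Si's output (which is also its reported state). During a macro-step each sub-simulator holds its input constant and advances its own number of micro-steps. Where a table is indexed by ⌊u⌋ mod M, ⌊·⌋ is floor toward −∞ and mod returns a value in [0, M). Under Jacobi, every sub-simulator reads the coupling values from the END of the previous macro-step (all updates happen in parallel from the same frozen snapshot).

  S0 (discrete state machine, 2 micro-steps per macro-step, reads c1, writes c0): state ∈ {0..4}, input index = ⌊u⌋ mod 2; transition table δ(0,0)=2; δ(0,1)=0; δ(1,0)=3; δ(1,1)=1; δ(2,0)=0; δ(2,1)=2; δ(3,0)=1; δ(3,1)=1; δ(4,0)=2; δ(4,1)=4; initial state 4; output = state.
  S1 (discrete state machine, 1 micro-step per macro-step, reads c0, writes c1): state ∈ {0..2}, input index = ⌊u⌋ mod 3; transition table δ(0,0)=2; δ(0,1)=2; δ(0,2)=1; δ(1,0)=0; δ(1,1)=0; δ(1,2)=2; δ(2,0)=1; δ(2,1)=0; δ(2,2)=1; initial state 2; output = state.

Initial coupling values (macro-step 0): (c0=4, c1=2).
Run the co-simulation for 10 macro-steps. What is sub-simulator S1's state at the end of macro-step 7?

S1 state at macro-step 7 = 0

macro 1: S0 reads c1=2 → after 2×micro: 0; S1 reads c0=4 → after 1×micro: 0 ⇒ (c0=0, c1=0)
macro 2: S0 reads c1=0 → after 2×micro: 0; S1 reads c0=0 → after 1×micro: 2 ⇒ (c0=0, c1=2)
macro 3: S0 reads c1=2 → after 2×micro: 0; S1 reads c0=0 → after 1×micro: 1 ⇒ (c0=0, c1=1)
macro 4: S0 reads c1=1 → after 2×micro: 0; S1 reads c0=0 → after 1×micro: 0 ⇒ (c0=0, c1=0)
macro 5: S0 reads c1=0 → after 2×micro: 0; S1 reads c0=0 → after 1×micro: 2 ⇒ (c0=0, c1=2)
macro 6: S0 reads c1=2 → after 2×micro: 0; S1 reads c0=0 → after 1×micro: 1 ⇒ (c0=0, c1=1)
macro 7: S0 reads c1=1 → after 2×micro: 0; S1 reads c0=0 → after 1×micro: 0 ⇒ (c0=0, c1=0)
macro 8: S0 reads c1=0 → after 2×micro: 0; S1 reads c0=0 → after 1×micro: 2 ⇒ (c0=0, c1=2)
macro 9: S0 reads c1=2 → after 2×micro: 0; S1 reads c0=0 → after 1×micro: 1 ⇒ (c0=0, c1=1)
macro 10: S0 reads c1=1 → after 2×micro: 0; S1 reads c0=0 → after 1×micro: 0 ⇒ (c0=0, c1=0)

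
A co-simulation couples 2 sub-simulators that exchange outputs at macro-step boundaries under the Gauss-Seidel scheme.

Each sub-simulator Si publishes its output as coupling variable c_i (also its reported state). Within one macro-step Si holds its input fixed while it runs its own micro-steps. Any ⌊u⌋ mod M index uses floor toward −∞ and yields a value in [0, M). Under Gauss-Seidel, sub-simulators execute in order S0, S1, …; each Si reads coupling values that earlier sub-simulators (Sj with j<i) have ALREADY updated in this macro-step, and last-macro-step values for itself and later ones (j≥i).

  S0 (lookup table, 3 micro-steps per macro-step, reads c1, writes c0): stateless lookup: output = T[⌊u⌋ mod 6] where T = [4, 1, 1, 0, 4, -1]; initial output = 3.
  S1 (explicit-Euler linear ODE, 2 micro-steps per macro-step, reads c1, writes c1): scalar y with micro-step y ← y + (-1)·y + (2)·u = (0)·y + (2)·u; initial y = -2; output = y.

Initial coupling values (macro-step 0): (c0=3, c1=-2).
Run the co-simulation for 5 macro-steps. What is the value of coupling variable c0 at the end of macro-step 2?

c0 at macro-step 2 = 1

macro 1: S0 reads c1=-2 → after 3×micro: 4; S1 reads c1=-2 → after 2×micro: -4 ⇒ (c0=4, c1=-4)
macro 2: S0 reads c1=-4 → after 3×micro: 1; S1 reads c1=-4 → after 2×micro: -8 ⇒ (c0=1, c1=-8)
macro 3: S0 reads c1=-8 → after 3×micro: 4; S1 reads c1=-8 → after 2×micro: -16 ⇒ (c0=4, c1=-16)
macro 4: S0 reads c1=-16 → after 3×micro: 1; S1 reads c1=-16 → after 2×micro: -32 ⇒ (c0=1, c1=-32)
macro 5: S0 reads c1=-32 → after 3×micro: 4; S1 reads c1=-32 → after 2×micro: -64 ⇒ (c0=4, c1=-64)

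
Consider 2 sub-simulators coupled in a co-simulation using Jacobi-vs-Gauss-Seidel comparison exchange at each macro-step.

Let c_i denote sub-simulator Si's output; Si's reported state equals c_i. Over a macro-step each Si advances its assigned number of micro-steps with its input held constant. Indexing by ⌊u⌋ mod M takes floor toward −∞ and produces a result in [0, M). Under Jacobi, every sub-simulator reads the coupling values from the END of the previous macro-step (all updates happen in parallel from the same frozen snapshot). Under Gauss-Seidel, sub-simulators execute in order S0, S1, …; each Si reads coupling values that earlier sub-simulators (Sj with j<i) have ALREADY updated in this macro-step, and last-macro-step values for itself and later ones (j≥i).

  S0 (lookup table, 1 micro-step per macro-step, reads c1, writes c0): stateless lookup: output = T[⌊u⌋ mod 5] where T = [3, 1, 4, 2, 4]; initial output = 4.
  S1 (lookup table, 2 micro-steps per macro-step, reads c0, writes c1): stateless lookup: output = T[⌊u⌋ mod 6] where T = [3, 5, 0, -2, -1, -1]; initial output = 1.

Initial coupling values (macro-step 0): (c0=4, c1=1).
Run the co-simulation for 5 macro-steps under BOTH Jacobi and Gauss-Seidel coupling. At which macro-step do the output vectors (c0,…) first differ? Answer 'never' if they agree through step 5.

[Jacobi] macro 1: S0 reads c1=1 → after 1×micro: 1; S1 reads c0=4 → after 2×micro: -1 ⇒ (c0=1, c1=-1)
[Jacobi] macro 2: S0 reads c1=-1 → after 1×micro: 4; S1 reads c0=1 → after 2×micro: 5 ⇒ (c0=4, c1=5)
[Jacobi] macro 3: S0 reads c1=5 → after 1×micro: 3; S1 reads c0=4 → after 2×micro: -1 ⇒ (c0=3, c1=-1)
[Jacobi] macro 4: S0 reads c1=-1 → after 1×micro: 4; S1 reads c0=3 → after 2×micro: -2 ⇒ (c0=4, c1=-2)
[Jacobi] macro 5: S0 reads c1=-2 → after 1×micro: 2; S1 reads c0=4 → after 2×micro: -1 ⇒ (c0=2, c1=-1)
[Gauss-Seidel] macro 1: S0 reads c1=1 → after 1×micro: 1; S1 reads c0=1 → after 2×micro: 5 ⇒ (c0=1, c1=5)
[Gauss-Seidel] macro 2: S0 reads c1=5 → after 1×micro: 3; S1 reads c0=3 → after 2×micro: -2 ⇒ (c0=3, c1=-2)
[Gauss-Seidel] macro 3: S0 reads c1=-2 → after 1×micro: 2; S1 reads c0=2 → after 2×micro: 0 ⇒ (c0=2, c1=0)
[Gauss-Seidel] macro 4: S0 reads c1=0 → after 1×micro: 3; S1 reads c0=3 → after 2×micro: -2 ⇒ (c0=3, c1=-2)
[Gauss-Seidel] macro 5: S0 reads c1=-2 → after 1×micro: 2; S1 reads c0=2 → after 2×micro: 0 ⇒ (c0=2, c1=0)

first divergence at macro-step: 1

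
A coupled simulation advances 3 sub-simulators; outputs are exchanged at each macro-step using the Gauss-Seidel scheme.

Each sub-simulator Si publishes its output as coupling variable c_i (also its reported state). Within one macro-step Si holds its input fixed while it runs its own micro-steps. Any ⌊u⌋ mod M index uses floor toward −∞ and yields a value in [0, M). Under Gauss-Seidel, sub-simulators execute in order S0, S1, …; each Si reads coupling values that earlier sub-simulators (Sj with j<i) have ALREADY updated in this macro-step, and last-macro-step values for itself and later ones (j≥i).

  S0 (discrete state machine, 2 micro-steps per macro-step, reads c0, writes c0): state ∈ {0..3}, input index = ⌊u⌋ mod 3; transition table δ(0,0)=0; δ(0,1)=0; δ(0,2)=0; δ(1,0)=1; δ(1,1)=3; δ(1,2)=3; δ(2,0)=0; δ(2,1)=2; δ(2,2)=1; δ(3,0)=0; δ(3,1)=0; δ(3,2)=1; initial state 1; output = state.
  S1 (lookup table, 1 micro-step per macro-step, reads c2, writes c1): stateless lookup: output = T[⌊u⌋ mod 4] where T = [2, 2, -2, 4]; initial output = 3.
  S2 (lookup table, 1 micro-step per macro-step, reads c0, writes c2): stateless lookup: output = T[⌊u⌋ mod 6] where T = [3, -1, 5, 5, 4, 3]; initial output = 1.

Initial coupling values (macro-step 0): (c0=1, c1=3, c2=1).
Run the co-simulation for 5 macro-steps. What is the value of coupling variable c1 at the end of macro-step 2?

c1 at macro-step 2 = 4

macro 1: S0 reads c0=1 → after 2×micro: 0; S1 reads c2=1 → after 1×micro: 2; S2 reads c0=0 → after 1×micro: 3 ⇒ (c0=0, c1=2, c2=3)
macro 2: S0 reads c0=0 → after 2×micro: 0; S1 reads c2=3 → after 1×micro: 4; S2 reads c0=0 → after 1×micro: 3 ⇒ (c0=0, c1=4, c2=3)
macro 3: S0 reads c0=0 → after 2×micro: 0; S1 reads c2=3 → after 1×micro: 4; S2 reads c0=0 → after 1×micro: 3 ⇒ (c0=0, c1=4, c2=3)
macro 4: S0 reads c0=0 → after 2×micro: 0; S1 reads c2=3 → after 1×micro: 4; S2 reads c0=0 → after 1×micro: 3 ⇒ (c0=0, c1=4, c2=3)
macro 5: S0 reads c0=0 → after 2×micro: 0; S1 reads c2=3 → after 1×micro: 4; S2 reads c0=0 → after 1×micro: 3 ⇒ (c0=0, c1=4, c2=3)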